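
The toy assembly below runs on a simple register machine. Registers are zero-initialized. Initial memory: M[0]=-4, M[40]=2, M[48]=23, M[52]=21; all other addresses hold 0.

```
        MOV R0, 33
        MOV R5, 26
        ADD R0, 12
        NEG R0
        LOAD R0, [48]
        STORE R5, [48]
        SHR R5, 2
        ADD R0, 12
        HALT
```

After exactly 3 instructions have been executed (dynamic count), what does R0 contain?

45

MOV R0, 33 → R0=33
MOV R5, 26 → R5=26
ADD R0, 12 → R0=33+12=45
After step 3: R0 = 45.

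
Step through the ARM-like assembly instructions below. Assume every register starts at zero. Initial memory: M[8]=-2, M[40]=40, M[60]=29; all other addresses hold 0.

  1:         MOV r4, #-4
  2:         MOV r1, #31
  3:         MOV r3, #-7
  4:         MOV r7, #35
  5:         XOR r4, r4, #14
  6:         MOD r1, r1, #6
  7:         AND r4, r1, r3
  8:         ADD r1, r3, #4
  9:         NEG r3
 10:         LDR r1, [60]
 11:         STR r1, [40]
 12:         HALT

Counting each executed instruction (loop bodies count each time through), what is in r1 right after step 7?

MOV r4, #-4 → r4=-4
MOV r1, #31 → r1=31
MOV r3, #-7 → r3=-7
MOV r7, #35 → r7=35
XOR r4, r4, #14 → r4=(-4)^14=-14
MOD r1, r1, #6 → r1=31%6=1
AND r4, r1, r3 → r4=1&(-7)=1
After step 7: r1 = 1.

1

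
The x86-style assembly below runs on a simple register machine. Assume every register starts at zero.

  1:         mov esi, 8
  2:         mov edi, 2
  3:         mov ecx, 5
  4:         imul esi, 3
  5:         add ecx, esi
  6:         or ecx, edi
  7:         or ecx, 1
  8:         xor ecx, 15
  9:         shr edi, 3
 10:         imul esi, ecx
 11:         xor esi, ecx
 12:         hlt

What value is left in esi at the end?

400

mov esi, 8 → esi=8
mov edi, 2 → edi=2
mov ecx, 5 → ecx=5
imul esi, 3 → esi=8*3=24
add ecx, esi → ecx=5+24=29
or ecx, edi → ecx=29|2=31
or ecx, 1 → ecx=31|1=31
xor ecx, 15 → ecx=31^15=16
shr edi, 3 → edi=2>>3=0
imul esi, ecx → esi=24*16=384
xor esi, ecx → esi=384^16=400
halt.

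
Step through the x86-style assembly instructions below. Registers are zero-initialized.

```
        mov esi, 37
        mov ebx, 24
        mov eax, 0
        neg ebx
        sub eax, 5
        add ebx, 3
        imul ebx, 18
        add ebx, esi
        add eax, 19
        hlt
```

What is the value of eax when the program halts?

14

after mov esi, 37: esi=37
after mov ebx, 24: ebx=24
after mov eax, 0: eax=0
after neg ebx: ebx=-(24)=-24
after sub eax, 5: eax=0-5=-5
after add ebx, 3: ebx=(-24)+3=-21
after imul ebx, 18: ebx=(-21)*18=-378
after add ebx, esi: ebx=(-378)+37=-341
after add eax, 19: eax=(-5)+19=14
halt.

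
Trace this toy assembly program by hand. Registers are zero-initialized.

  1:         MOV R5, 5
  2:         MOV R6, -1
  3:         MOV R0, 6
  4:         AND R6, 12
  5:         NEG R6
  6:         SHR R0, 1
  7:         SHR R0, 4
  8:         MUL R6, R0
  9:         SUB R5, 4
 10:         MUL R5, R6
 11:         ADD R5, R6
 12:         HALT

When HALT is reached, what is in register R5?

after MOV R5, 5: R5=5
after MOV R6, -1: R6=-1
after MOV R0, 6: R0=6
after AND R6, 12: R6=(-1)&12=12
after NEG R6: R6=-(12)=-12
after SHR R0, 1: R0=6>>1=3
after SHR R0, 4: R0=3>>4=0
after MUL R6, R0: R6=(-12)*0=0
after SUB R5, 4: R5=5-4=1
after MUL R5, R6: R5=1*0=0
after ADD R5, R6: R5=0+0=0
halt.

0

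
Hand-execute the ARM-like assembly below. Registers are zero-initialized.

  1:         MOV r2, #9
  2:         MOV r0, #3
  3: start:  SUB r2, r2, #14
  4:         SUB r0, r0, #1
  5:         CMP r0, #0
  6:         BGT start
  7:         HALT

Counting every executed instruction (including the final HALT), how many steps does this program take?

r2=9
r0=3
r2=9-14=-5
r0=3-1=2
CMP r0, #0  (cmp 2,0)
BGT start: taken
r2=(-5)-14=-19
r0=2-1=1
CMP r0, #0  (cmp 1,0)
BGT start: taken
r2=(-19)-14=-33
r0=1-1=0
CMP r0, #0  (cmp 0,0)
BGT start: not taken
halt.
Total executed instructions: 15.

15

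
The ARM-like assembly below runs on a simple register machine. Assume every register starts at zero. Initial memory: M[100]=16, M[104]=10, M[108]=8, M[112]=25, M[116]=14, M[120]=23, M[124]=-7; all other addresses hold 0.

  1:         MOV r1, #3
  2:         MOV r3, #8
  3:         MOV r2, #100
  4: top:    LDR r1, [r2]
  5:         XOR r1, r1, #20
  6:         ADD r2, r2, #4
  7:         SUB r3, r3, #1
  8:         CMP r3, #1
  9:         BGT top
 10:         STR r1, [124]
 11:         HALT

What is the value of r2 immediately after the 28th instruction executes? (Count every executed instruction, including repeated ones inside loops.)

MOV r1, #3 → r1=3
MOV r3, #8 → r3=8
MOV r2, #100 → r2=100
LDR r1, [r2] → r1=M[100]=16
XOR r1, r1, #20 → r1=16^20=4
ADD r2, r2, #4 → r2=100+4=104
SUB r3, r3, #1 → r3=8-1=7
CMP r3, #1  (cmp 7,1)
BGT top: taken
LDR r1, [r2] → r1=M[104]=10
XOR r1, r1, #20 → r1=10^20=30
ADD r2, r2, #4 → r2=104+4=108
SUB r3, r3, #1 → r3=7-1=6
CMP r3, #1  (cmp 6,1)
BGT top: taken
LDR r1, [r2] → r1=M[108]=8
XOR r1, r1, #20 → r1=8^20=28
ADD r2, r2, #4 → r2=108+4=112
SUB r3, r3, #1 → r3=6-1=5
CMP r3, #1  (cmp 5,1)
BGT top: taken
LDR r1, [r2] → r1=M[112]=25
XOR r1, r1, #20 → r1=25^20=13
ADD r2, r2, #4 → r2=112+4=116
SUB r3, r3, #1 → r3=5-1=4
CMP r3, #1  (cmp 4,1)
BGT top: taken
LDR r1, [r2] → r1=M[116]=14
After step 28: r2 = 116.

116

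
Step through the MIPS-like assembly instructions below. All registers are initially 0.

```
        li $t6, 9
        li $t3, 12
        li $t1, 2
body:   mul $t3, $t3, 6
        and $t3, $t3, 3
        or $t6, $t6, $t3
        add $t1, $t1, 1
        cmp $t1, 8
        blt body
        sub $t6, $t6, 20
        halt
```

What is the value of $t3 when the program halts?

$t6=9
$t3=12
$t1=2
$t3=12*6=72
$t3=72&3=0
$t6=9|0=9
$t1=2+1=3
cmp $t1, 8  (cmp 3,8)
blt body: taken
$t3=0*6=0
$t3=0&3=0
$t6=9|0=9
$t1=3+1=4
cmp $t1, 8  (cmp 4,8)
blt body: taken
$t3=0*6=0
$t3=0&3=0
$t6=9|0=9
$t1=4+1=5
cmp $t1, 8  (cmp 5,8)
blt body: taken
$t3=0*6=0
$t3=0&3=0
$t6=9|0=9
$t1=5+1=6
cmp $t1, 8  (cmp 6,8)
blt body: taken
$t3=0*6=0
$t3=0&3=0
$t6=9|0=9
$t1=6+1=7
cmp $t1, 8  (cmp 7,8)
blt body: taken
$t3=0*6=0
$t3=0&3=0
$t6=9|0=9
$t1=7+1=8
cmp $t1, 8  (cmp 8,8)
blt body: not taken
$t6=9-20=-11
halt.

0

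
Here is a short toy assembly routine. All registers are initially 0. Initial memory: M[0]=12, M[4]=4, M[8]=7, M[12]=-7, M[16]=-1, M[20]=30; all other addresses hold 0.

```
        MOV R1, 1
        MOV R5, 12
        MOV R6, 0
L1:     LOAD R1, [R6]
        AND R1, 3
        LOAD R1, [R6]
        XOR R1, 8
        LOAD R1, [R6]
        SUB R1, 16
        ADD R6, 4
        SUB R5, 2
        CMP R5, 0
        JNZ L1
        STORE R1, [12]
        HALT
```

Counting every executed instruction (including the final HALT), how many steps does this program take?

65

MOV R1, 1 → R1=1
MOV R5, 12 → R5=12
MOV R6, 0 → R6=0
LOAD R1, [R6] → R1=M[0]=12
AND R1, 3 → R1=12&3=0
LOAD R1, [R6] → R1=M[0]=12
XOR R1, 8 → R1=12^8=4
LOAD R1, [R6] → R1=M[0]=12
SUB R1, 16 → R1=12-16=-4
ADD R6, 4 → R6=0+4=4
SUB R5, 2 → R5=12-2=10
CMP R5, 0  (cmp 10,0)
JNZ L1: taken
LOAD R1, [R6] → R1=M[4]=4
AND R1, 3 → R1=4&3=0
LOAD R1, [R6] → R1=M[4]=4
XOR R1, 8 → R1=4^8=12
LOAD R1, [R6] → R1=M[4]=4
SUB R1, 16 → R1=4-16=-12
ADD R6, 4 → R6=4+4=8
SUB R5, 2 → R5=10-2=8
CMP R5, 0  (cmp 8,0)
JNZ L1: taken
LOAD R1, [R6] → R1=M[8]=7
AND R1, 3 → R1=7&3=3
LOAD R1, [R6] → R1=M[8]=7
XOR R1, 8 → R1=7^8=15
LOAD R1, [R6] → R1=M[8]=7
SUB R1, 16 → R1=7-16=-9
ADD R6, 4 → R6=8+4=12
SUB R5, 2 → R5=8-2=6
CMP R5, 0  (cmp 6,0)
JNZ L1: taken
LOAD R1, [R6] → R1=M[12]=-7
AND R1, 3 → R1=(-7)&3=1
LOAD R1, [R6] → R1=M[12]=-7
XOR R1, 8 → R1=(-7)^8=-15
LOAD R1, [R6] → R1=M[12]=-7
SUB R1, 16 → R1=(-7)-16=-23
ADD R6, 4 → R6=12+4=16
SUB R5, 2 → R5=6-2=4
CMP R5, 0  (cmp 4,0)
JNZ L1: taken
LOAD R1, [R6] → R1=M[16]=-1
AND R1, 3 → R1=(-1)&3=3
LOAD R1, [R6] → R1=M[16]=-1
XOR R1, 8 → R1=(-1)^8=-9
LOAD R1, [R6] → R1=M[16]=-1
SUB R1, 16 → R1=(-1)-16=-17
ADD R6, 4 → R6=16+4=20
SUB R5, 2 → R5=4-2=2
CMP R5, 0  (cmp 2,0)
JNZ L1: taken
LOAD R1, [R6] → R1=M[20]=30
AND R1, 3 → R1=30&3=2
LOAD R1, [R6] → R1=M[20]=30
XOR R1, 8 → R1=30^8=22
LOAD R1, [R6] → R1=M[20]=30
SUB R1, 16 → R1=30-16=14
ADD R6, 4 → R6=20+4=24
SUB R5, 2 → R5=2-2=0
CMP R5, 0  (cmp 0,0)
JNZ L1: not taken
STORE R1, [12] → M[12]=14
halt.
Total executed instructions: 65.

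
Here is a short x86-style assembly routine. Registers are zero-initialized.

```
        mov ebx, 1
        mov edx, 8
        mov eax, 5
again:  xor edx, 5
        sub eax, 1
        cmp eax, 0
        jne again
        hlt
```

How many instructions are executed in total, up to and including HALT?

after mov ebx, 1: ebx=1
after mov edx, 8: edx=8
after mov eax, 5: eax=5
after xor edx, 5: edx=8^5=13
after sub eax, 1: eax=5-1=4
cmp eax, 0  (cmp 4,0)
jne again: taken
after xor edx, 5: edx=13^5=8
after sub eax, 1: eax=4-1=3
cmp eax, 0  (cmp 3,0)
jne again: taken
after xor edx, 5: edx=8^5=13
after sub eax, 1: eax=3-1=2
cmp eax, 0  (cmp 2,0)
jne again: taken
after xor edx, 5: edx=13^5=8
after sub eax, 1: eax=2-1=1
cmp eax, 0  (cmp 1,0)
jne again: taken
after xor edx, 5: edx=8^5=13
after sub eax, 1: eax=1-1=0
cmp eax, 0  (cmp 0,0)
jne again: not taken
halt.
Total executed instructions: 24.

24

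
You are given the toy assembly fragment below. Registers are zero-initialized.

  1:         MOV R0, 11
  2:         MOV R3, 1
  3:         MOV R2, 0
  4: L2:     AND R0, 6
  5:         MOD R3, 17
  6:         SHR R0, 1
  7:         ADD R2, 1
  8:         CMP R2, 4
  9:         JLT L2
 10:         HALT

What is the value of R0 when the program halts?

R0=11
R3=1
R2=0
R0=11&6=2
R3=1%17=1
R0=2>>1=1
R2=0+1=1
CMP R2, 4  (cmp 1,4)
JLT L2: taken
R0=1&6=0
R3=1%17=1
R0=0>>1=0
R2=1+1=2
CMP R2, 4  (cmp 2,4)
JLT L2: taken
R0=0&6=0
R3=1%17=1
R0=0>>1=0
R2=2+1=3
CMP R2, 4  (cmp 3,4)
JLT L2: taken
R0=0&6=0
R3=1%17=1
R0=0>>1=0
R2=3+1=4
CMP R2, 4  (cmp 4,4)
JLT L2: not taken
halt.

0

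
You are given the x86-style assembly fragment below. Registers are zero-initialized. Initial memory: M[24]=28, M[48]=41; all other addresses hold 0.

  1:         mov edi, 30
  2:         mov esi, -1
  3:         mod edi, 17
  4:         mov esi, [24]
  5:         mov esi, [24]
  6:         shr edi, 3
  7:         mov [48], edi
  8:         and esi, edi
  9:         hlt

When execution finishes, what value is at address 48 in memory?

1

after mov edi, 30: edi=30
after mov esi, -1: esi=-1
after mod edi, 17: edi=30%17=13
after mov esi, [24]: esi=M[24]=28
after mov esi, [24]: esi=M[24]=28
after shr edi, 3: edi=13>>3=1
mov [48], edi → M[48]=1
after and esi, edi: esi=28&1=0
halt.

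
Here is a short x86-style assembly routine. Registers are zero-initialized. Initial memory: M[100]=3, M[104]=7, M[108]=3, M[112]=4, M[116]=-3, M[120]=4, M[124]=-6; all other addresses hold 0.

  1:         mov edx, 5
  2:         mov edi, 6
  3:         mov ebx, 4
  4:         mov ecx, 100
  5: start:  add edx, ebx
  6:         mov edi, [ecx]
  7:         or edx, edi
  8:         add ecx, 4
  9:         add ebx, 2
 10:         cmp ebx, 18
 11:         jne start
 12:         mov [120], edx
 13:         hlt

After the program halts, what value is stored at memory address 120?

after mov edx, 5: edx=5
after mov edi, 6: edi=6
after mov ebx, 4: ebx=4
after mov ecx, 100: ecx=100
after add edx, ebx: edx=5+4=9
after mov edi, [ecx]: edi=M[100]=3
after or edx, edi: edx=9|3=11
after add ecx, 4: ecx=100+4=104
after add ebx, 2: ebx=4+2=6
cmp ebx, 18  (cmp 6,18)
jne start: taken
after add edx, ebx: edx=11+6=17
after mov edi, [ecx]: edi=M[104]=7
after or edx, edi: edx=17|7=23
after add ecx, 4: ecx=104+4=108
after add ebx, 2: ebx=6+2=8
cmp ebx, 18  (cmp 8,18)
jne start: taken
after add edx, ebx: edx=23+8=31
after mov edi, [ecx]: edi=M[108]=3
after or edx, edi: edx=31|3=31
after add ecx, 4: ecx=108+4=112
after add ebx, 2: ebx=8+2=10
cmp ebx, 18  (cmp 10,18)
jne start: taken
after add edx, ebx: edx=31+10=41
after mov edi, [ecx]: edi=M[112]=4
after or edx, edi: edx=41|4=45
after add ecx, 4: ecx=112+4=116
after add ebx, 2: ebx=10+2=12
cmp ebx, 18  (cmp 12,18)
jne start: taken
after add edx, ebx: edx=45+12=57
after mov edi, [ecx]: edi=M[116]=-3
after or edx, edi: edx=57|(-3)=-3
after add ecx, 4: ecx=116+4=120
after add ebx, 2: ebx=12+2=14
cmp ebx, 18  (cmp 14,18)
jne start: taken
after add edx, ebx: edx=(-3)+14=11
after mov edi, [ecx]: edi=M[120]=4
after or edx, edi: edx=11|4=15
after add ecx, 4: ecx=120+4=124
after add ebx, 2: ebx=14+2=16
cmp ebx, 18  (cmp 16,18)
jne start: taken
after add edx, ebx: edx=15+16=31
after mov edi, [ecx]: edi=M[124]=-6
after or edx, edi: edx=31|(-6)=-1
after add ecx, 4: ecx=124+4=128
after add ebx, 2: ebx=16+2=18
cmp ebx, 18  (cmp 18,18)
jne start: not taken
mov [120], edx → M[120]=-1
halt.

-1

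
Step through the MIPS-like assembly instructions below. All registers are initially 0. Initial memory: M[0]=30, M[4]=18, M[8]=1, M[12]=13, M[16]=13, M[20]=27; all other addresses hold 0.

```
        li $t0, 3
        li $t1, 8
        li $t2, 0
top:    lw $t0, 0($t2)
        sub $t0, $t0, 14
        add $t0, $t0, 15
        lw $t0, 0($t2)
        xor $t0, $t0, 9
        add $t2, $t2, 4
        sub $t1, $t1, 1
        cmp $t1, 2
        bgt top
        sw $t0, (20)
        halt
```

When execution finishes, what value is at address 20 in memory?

li $t0, 3 → $t0=3
li $t1, 8 → $t1=8
li $t2, 0 → $t2=0
lw $t0, 0($t2) → $t0=M[0]=30
sub $t0, $t0, 14 → $t0=30-14=16
add $t0, $t0, 15 → $t0=16+15=31
lw $t0, 0($t2) → $t0=M[0]=30
xor $t0, $t0, 9 → $t0=30^9=23
add $t2, $t2, 4 → $t2=0+4=4
sub $t1, $t1, 1 → $t1=8-1=7
cmp $t1, 2  (cmp 7,2)
bgt top: taken
lw $t0, 0($t2) → $t0=M[4]=18
sub $t0, $t0, 14 → $t0=18-14=4
add $t0, $t0, 15 → $t0=4+15=19
lw $t0, 0($t2) → $t0=M[4]=18
xor $t0, $t0, 9 → $t0=18^9=27
add $t2, $t2, 4 → $t2=4+4=8
sub $t1, $t1, 1 → $t1=7-1=6
cmp $t1, 2  (cmp 6,2)
bgt top: taken
lw $t0, 0($t2) → $t0=M[8]=1
sub $t0, $t0, 14 → $t0=1-14=-13
add $t0, $t0, 15 → $t0=(-13)+15=2
lw $t0, 0($t2) → $t0=M[8]=1
xor $t0, $t0, 9 → $t0=1^9=8
add $t2, $t2, 4 → $t2=8+4=12
sub $t1, $t1, 1 → $t1=6-1=5
cmp $t1, 2  (cmp 5,2)
bgt top: taken
lw $t0, 0($t2) → $t0=M[12]=13
sub $t0, $t0, 14 → $t0=13-14=-1
add $t0, $t0, 15 → $t0=(-1)+15=14
lw $t0, 0($t2) → $t0=M[12]=13
xor $t0, $t0, 9 → $t0=13^9=4
add $t2, $t2, 4 → $t2=12+4=16
sub $t1, $t1, 1 → $t1=5-1=4
cmp $t1, 2  (cmp 4,2)
bgt top: taken
lw $t0, 0($t2) → $t0=M[16]=13
sub $t0, $t0, 14 → $t0=13-14=-1
add $t0, $t0, 15 → $t0=(-1)+15=14
lw $t0, 0($t2) → $t0=M[16]=13
xor $t0, $t0, 9 → $t0=13^9=4
add $t2, $t2, 4 → $t2=16+4=20
sub $t1, $t1, 1 → $t1=4-1=3
cmp $t1, 2  (cmp 3,2)
bgt top: taken
lw $t0, 0($t2) → $t0=M[20]=27
sub $t0, $t0, 14 → $t0=27-14=13
add $t0, $t0, 15 → $t0=13+15=28
lw $t0, 0($t2) → $t0=M[20]=27
xor $t0, $t0, 9 → $t0=27^9=18
add $t2, $t2, 4 → $t2=20+4=24
sub $t1, $t1, 1 → $t1=3-1=2
cmp $t1, 2  (cmp 2,2)
bgt top: not taken
sw $t0, (20) → M[20]=18
halt.

18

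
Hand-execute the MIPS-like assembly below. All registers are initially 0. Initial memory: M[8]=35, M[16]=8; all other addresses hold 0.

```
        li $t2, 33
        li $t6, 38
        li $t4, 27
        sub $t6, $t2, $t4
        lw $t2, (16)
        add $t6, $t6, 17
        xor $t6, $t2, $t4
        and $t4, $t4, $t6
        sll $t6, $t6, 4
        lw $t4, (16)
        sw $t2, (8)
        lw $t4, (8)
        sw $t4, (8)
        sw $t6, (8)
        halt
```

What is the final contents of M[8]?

li $t2, 33 → $t2=33
li $t6, 38 → $t6=38
li $t4, 27 → $t4=27
sub $t6, $t2, $t4 → $t6=33-27=6
lw $t2, (16) → $t2=M[16]=8
add $t6, $t6, 17 → $t6=6+17=23
xor $t6, $t2, $t4 → $t6=8^27=19
and $t4, $t4, $t6 → $t4=27&19=19
sll $t6, $t6, 4 → $t6=19<<4=304
lw $t4, (16) → $t4=M[16]=8
sw $t2, (8) → M[8]=8
lw $t4, (8) → $t4=M[8]=8
sw $t4, (8) → M[8]=8
sw $t6, (8) → M[8]=304
halt.

304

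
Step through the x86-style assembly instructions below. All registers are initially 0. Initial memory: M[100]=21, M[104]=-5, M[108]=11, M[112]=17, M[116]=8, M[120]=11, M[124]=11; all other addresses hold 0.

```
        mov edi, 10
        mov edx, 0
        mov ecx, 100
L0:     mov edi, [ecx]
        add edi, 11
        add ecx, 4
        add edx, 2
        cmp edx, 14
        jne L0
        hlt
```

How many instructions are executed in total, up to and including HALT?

mov edi, 10 → edi=10
mov edx, 0 → edx=0
mov ecx, 100 → ecx=100
mov edi, [ecx] → edi=M[100]=21
add edi, 11 → edi=21+11=32
add ecx, 4 → ecx=100+4=104
add edx, 2 → edx=0+2=2
cmp edx, 14  (cmp 2,14)
jne L0: taken
mov edi, [ecx] → edi=M[104]=-5
add edi, 11 → edi=(-5)+11=6
add ecx, 4 → ecx=104+4=108
add edx, 2 → edx=2+2=4
cmp edx, 14  (cmp 4,14)
jne L0: taken
mov edi, [ecx] → edi=M[108]=11
add edi, 11 → edi=11+11=22
add ecx, 4 → ecx=108+4=112
add edx, 2 → edx=4+2=6
cmp edx, 14  (cmp 6,14)
jne L0: taken
mov edi, [ecx] → edi=M[112]=17
add edi, 11 → edi=17+11=28
add ecx, 4 → ecx=112+4=116
add edx, 2 → edx=6+2=8
cmp edx, 14  (cmp 8,14)
jne L0: taken
mov edi, [ecx] → edi=M[116]=8
add edi, 11 → edi=8+11=19
add ecx, 4 → ecx=116+4=120
add edx, 2 → edx=8+2=10
cmp edx, 14  (cmp 10,14)
jne L0: taken
mov edi, [ecx] → edi=M[120]=11
add edi, 11 → edi=11+11=22
add ecx, 4 → ecx=120+4=124
add edx, 2 → edx=10+2=12
cmp edx, 14  (cmp 12,14)
jne L0: taken
mov edi, [ecx] → edi=M[124]=11
add edi, 11 → edi=11+11=22
add ecx, 4 → ecx=124+4=128
add edx, 2 → edx=12+2=14
cmp edx, 14  (cmp 14,14)
jne L0: not taken
halt.
Total executed instructions: 46.

46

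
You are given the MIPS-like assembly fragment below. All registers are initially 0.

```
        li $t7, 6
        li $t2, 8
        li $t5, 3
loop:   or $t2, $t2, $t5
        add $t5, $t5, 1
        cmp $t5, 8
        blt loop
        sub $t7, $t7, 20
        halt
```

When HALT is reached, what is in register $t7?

after li $t7, 6: $t7=6
after li $t2, 8: $t2=8
after li $t5, 3: $t5=3
after or $t2, $t2, $t5: $t2=8|3=11
after add $t5, $t5, 1: $t5=3+1=4
cmp $t5, 8  (cmp 4,8)
blt loop: taken
after or $t2, $t2, $t5: $t2=11|4=15
after add $t5, $t5, 1: $t5=4+1=5
cmp $t5, 8  (cmp 5,8)
blt loop: taken
after or $t2, $t2, $t5: $t2=15|5=15
after add $t5, $t5, 1: $t5=5+1=6
cmp $t5, 8  (cmp 6,8)
blt loop: taken
after or $t2, $t2, $t5: $t2=15|6=15
after add $t5, $t5, 1: $t5=6+1=7
cmp $t5, 8  (cmp 7,8)
blt loop: taken
after or $t2, $t2, $t5: $t2=15|7=15
after add $t5, $t5, 1: $t5=7+1=8
cmp $t5, 8  (cmp 8,8)
blt loop: not taken
after sub $t7, $t7, 20: $t7=6-20=-14
halt.

-14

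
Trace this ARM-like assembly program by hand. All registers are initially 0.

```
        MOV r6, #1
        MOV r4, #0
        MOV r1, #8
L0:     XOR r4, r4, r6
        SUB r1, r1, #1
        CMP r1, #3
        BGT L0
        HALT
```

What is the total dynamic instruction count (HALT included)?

24

after MOV r6, #1: r6=1
after MOV r4, #0: r4=0
after MOV r1, #8: r1=8
after XOR r4, r4, r6: r4=0^1=1
after SUB r1, r1, #1: r1=8-1=7
CMP r1, #3  (cmp 7,3)
BGT L0: taken
after XOR r4, r4, r6: r4=1^1=0
after SUB r1, r1, #1: r1=7-1=6
CMP r1, #3  (cmp 6,3)
BGT L0: taken
after XOR r4, r4, r6: r4=0^1=1
after SUB r1, r1, #1: r1=6-1=5
CMP r1, #3  (cmp 5,3)
BGT L0: taken
after XOR r4, r4, r6: r4=1^1=0
after SUB r1, r1, #1: r1=5-1=4
CMP r1, #3  (cmp 4,3)
BGT L0: taken
after XOR r4, r4, r6: r4=0^1=1
after SUB r1, r1, #1: r1=4-1=3
CMP r1, #3  (cmp 3,3)
BGT L0: not taken
halt.
Total executed instructions: 24.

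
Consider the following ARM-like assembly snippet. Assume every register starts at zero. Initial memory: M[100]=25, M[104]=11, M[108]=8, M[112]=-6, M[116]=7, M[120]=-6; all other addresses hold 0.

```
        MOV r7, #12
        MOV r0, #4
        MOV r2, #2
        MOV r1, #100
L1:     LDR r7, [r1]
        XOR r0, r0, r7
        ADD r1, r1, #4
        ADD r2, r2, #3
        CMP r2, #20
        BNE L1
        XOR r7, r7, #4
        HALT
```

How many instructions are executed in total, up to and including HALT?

42

after MOV r7, #12: r7=12
after MOV r0, #4: r0=4
after MOV r2, #2: r2=2
after MOV r1, #100: r1=100
after LDR r7, [r1]: r7=M[100]=25
after XOR r0, r0, r7: r0=4^25=29
after ADD r1, r1, #4: r1=100+4=104
after ADD r2, r2, #3: r2=2+3=5
CMP r2, #20  (cmp 5,20)
BNE L1: taken
after LDR r7, [r1]: r7=M[104]=11
after XOR r0, r0, r7: r0=29^11=22
after ADD r1, r1, #4: r1=104+4=108
after ADD r2, r2, #3: r2=5+3=8
CMP r2, #20  (cmp 8,20)
BNE L1: taken
after LDR r7, [r1]: r7=M[108]=8
after XOR r0, r0, r7: r0=22^8=30
after ADD r1, r1, #4: r1=108+4=112
after ADD r2, r2, #3: r2=8+3=11
CMP r2, #20  (cmp 11,20)
BNE L1: taken
after LDR r7, [r1]: r7=M[112]=-6
after XOR r0, r0, r7: r0=30^(-6)=-28
after ADD r1, r1, #4: r1=112+4=116
after ADD r2, r2, #3: r2=11+3=14
CMP r2, #20  (cmp 14,20)
BNE L1: taken
after LDR r7, [r1]: r7=M[116]=7
after XOR r0, r0, r7: r0=(-28)^7=-29
after ADD r1, r1, #4: r1=116+4=120
after ADD r2, r2, #3: r2=14+3=17
CMP r2, #20  (cmp 17,20)
BNE L1: taken
after LDR r7, [r1]: r7=M[120]=-6
after XOR r0, r0, r7: r0=(-29)^(-6)=25
after ADD r1, r1, #4: r1=120+4=124
after ADD r2, r2, #3: r2=17+3=20
CMP r2, #20  (cmp 20,20)
BNE L1: not taken
after XOR r7, r7, #4: r7=(-6)^4=-2
halt.
Total executed instructions: 42.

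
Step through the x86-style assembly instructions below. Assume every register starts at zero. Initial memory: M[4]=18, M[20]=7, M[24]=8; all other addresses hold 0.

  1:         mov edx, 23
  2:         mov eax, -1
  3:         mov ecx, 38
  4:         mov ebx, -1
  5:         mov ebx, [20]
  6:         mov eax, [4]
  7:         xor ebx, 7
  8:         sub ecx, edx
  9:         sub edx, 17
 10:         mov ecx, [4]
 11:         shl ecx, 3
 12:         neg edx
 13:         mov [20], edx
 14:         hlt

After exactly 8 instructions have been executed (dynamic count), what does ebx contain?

after mov edx, 23: edx=23
after mov eax, -1: eax=-1
after mov ecx, 38: ecx=38
after mov ebx, -1: ebx=-1
after mov ebx, [20]: ebx=M[20]=7
after mov eax, [4]: eax=M[4]=18
after xor ebx, 7: ebx=7^7=0
after sub ecx, edx: ecx=38-23=15
After step 8: ebx = 0.

0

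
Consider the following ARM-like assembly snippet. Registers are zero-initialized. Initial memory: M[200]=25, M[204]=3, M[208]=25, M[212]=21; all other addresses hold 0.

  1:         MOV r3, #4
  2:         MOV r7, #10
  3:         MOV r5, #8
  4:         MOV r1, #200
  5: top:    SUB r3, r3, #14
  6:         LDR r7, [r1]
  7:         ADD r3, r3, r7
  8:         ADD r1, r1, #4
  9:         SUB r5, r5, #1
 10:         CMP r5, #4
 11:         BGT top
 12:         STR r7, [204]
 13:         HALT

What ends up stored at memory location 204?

MOV r3, #4 → r3=4
MOV r7, #10 → r7=10
MOV r5, #8 → r5=8
MOV r1, #200 → r1=200
SUB r3, r3, #14 → r3=4-14=-10
LDR r7, [r1] → r7=M[200]=25
ADD r3, r3, r7 → r3=(-10)+25=15
ADD r1, r1, #4 → r1=200+4=204
SUB r5, r5, #1 → r5=8-1=7
CMP r5, #4  (cmp 7,4)
BGT top: taken
SUB r3, r3, #14 → r3=15-14=1
LDR r7, [r1] → r7=M[204]=3
ADD r3, r3, r7 → r3=1+3=4
ADD r1, r1, #4 → r1=204+4=208
SUB r5, r5, #1 → r5=7-1=6
CMP r5, #4  (cmp 6,4)
BGT top: taken
SUB r3, r3, #14 → r3=4-14=-10
LDR r7, [r1] → r7=M[208]=25
ADD r3, r3, r7 → r3=(-10)+25=15
ADD r1, r1, #4 → r1=208+4=212
SUB r5, r5, #1 → r5=6-1=5
CMP r5, #4  (cmp 5,4)
BGT top: taken
SUB r3, r3, #14 → r3=15-14=1
LDR r7, [r1] → r7=M[212]=21
ADD r3, r3, r7 → r3=1+21=22
ADD r1, r1, #4 → r1=212+4=216
SUB r5, r5, #1 → r5=5-1=4
CMP r5, #4  (cmp 4,4)
BGT top: not taken
STR r7, [204] → M[204]=21
halt.

21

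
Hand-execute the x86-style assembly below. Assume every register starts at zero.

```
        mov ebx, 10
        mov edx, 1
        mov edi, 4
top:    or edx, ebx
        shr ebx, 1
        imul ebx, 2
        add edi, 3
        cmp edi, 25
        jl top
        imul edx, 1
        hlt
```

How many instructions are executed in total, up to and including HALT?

47

mov ebx, 10 → ebx=10
mov edx, 1 → edx=1
mov edi, 4 → edi=4
or edx, ebx → edx=1|10=11
shr ebx, 1 → ebx=10>>1=5
imul ebx, 2 → ebx=5*2=10
add edi, 3 → edi=4+3=7
cmp edi, 25  (cmp 7,25)
jl top: taken
or edx, ebx → edx=11|10=11
shr ebx, 1 → ebx=10>>1=5
imul ebx, 2 → ebx=5*2=10
add edi, 3 → edi=7+3=10
cmp edi, 25  (cmp 10,25)
jl top: taken
or edx, ebx → edx=11|10=11
shr ebx, 1 → ebx=10>>1=5
imul ebx, 2 → ebx=5*2=10
add edi, 3 → edi=10+3=13
cmp edi, 25  (cmp 13,25)
jl top: taken
or edx, ebx → edx=11|10=11
shr ebx, 1 → ebx=10>>1=5
imul ebx, 2 → ebx=5*2=10
add edi, 3 → edi=13+3=16
cmp edi, 25  (cmp 16,25)
jl top: taken
or edx, ebx → edx=11|10=11
shr ebx, 1 → ebx=10>>1=5
imul ebx, 2 → ebx=5*2=10
add edi, 3 → edi=16+3=19
cmp edi, 25  (cmp 19,25)
jl top: taken
or edx, ebx → edx=11|10=11
shr ebx, 1 → ebx=10>>1=5
imul ebx, 2 → ebx=5*2=10
add edi, 3 → edi=19+3=22
cmp edi, 25  (cmp 22,25)
jl top: taken
or edx, ebx → edx=11|10=11
shr ebx, 1 → ebx=10>>1=5
imul ebx, 2 → ebx=5*2=10
add edi, 3 → edi=22+3=25
cmp edi, 25  (cmp 25,25)
jl top: not taken
imul edx, 1 → edx=11*1=11
halt.
Total executed instructions: 47.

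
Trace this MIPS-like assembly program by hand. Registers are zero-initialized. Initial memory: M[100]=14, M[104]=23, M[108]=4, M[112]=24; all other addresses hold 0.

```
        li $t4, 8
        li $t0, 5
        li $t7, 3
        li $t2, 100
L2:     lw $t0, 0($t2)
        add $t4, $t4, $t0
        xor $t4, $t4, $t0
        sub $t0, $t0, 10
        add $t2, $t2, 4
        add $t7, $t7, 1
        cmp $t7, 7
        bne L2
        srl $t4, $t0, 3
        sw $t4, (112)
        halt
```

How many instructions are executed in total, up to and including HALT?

39

after li $t4, 8: $t4=8
after li $t0, 5: $t0=5
after li $t7, 3: $t7=3
after li $t2, 100: $t2=100
after lw $t0, 0($t2): $t0=M[100]=14
after add $t4, $t4, $t0: $t4=8+14=22
after xor $t4, $t4, $t0: $t4=22^14=24
after sub $t0, $t0, 10: $t0=14-10=4
after add $t2, $t2, 4: $t2=100+4=104
after add $t7, $t7, 1: $t7=3+1=4
cmp $t7, 7  (cmp 4,7)
bne L2: taken
after lw $t0, 0($t2): $t0=M[104]=23
after add $t4, $t4, $t0: $t4=24+23=47
after xor $t4, $t4, $t0: $t4=47^23=56
after sub $t0, $t0, 10: $t0=23-10=13
after add $t2, $t2, 4: $t2=104+4=108
after add $t7, $t7, 1: $t7=4+1=5
cmp $t7, 7  (cmp 5,7)
bne L2: taken
after lw $t0, 0($t2): $t0=M[108]=4
after add $t4, $t4, $t0: $t4=56+4=60
after xor $t4, $t4, $t0: $t4=60^4=56
after sub $t0, $t0, 10: $t0=4-10=-6
after add $t2, $t2, 4: $t2=108+4=112
after add $t7, $t7, 1: $t7=5+1=6
cmp $t7, 7  (cmp 6,7)
bne L2: taken
after lw $t0, 0($t2): $t0=M[112]=24
after add $t4, $t4, $t0: $t4=56+24=80
after xor $t4, $t4, $t0: $t4=80^24=72
after sub $t0, $t0, 10: $t0=24-10=14
after add $t2, $t2, 4: $t2=112+4=116
after add $t7, $t7, 1: $t7=6+1=7
cmp $t7, 7  (cmp 7,7)
bne L2: not taken
after srl $t4, $t0, 3: $t4=14>>3=1
sw $t4, (112) → M[112]=1
halt.
Total executed instructions: 39.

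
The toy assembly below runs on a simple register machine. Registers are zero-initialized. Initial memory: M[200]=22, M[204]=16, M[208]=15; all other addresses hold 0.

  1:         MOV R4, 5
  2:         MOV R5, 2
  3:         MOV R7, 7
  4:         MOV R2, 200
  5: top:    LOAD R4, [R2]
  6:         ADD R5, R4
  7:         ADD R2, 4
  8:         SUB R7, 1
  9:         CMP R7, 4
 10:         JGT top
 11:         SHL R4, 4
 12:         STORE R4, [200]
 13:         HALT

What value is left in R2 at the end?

212

after MOV R4, 5: R4=5
after MOV R5, 2: R5=2
after MOV R7, 7: R7=7
after MOV R2, 200: R2=200
after LOAD R4, [R2]: R4=M[200]=22
after ADD R5, R4: R5=2+22=24
after ADD R2, 4: R2=200+4=204
after SUB R7, 1: R7=7-1=6
CMP R7, 4  (cmp 6,4)
JGT top: taken
after LOAD R4, [R2]: R4=M[204]=16
after ADD R5, R4: R5=24+16=40
after ADD R2, 4: R2=204+4=208
after SUB R7, 1: R7=6-1=5
CMP R7, 4  (cmp 5,4)
JGT top: taken
after LOAD R4, [R2]: R4=M[208]=15
after ADD R5, R4: R5=40+15=55
after ADD R2, 4: R2=208+4=212
after SUB R7, 1: R7=5-1=4
CMP R7, 4  (cmp 4,4)
JGT top: not taken
after SHL R4, 4: R4=15<<4=240
STORE R4, [200] → M[200]=240
halt.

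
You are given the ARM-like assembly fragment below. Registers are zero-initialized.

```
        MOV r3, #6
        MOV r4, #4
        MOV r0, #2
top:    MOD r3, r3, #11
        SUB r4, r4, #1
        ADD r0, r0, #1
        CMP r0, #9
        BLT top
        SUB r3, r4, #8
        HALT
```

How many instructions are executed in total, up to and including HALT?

40

after MOV r3, #6: r3=6
after MOV r4, #4: r4=4
after MOV r0, #2: r0=2
after MOD r3, r3, #11: r3=6%11=6
after SUB r4, r4, #1: r4=4-1=3
after ADD r0, r0, #1: r0=2+1=3
CMP r0, #9  (cmp 3,9)
BLT top: taken
after MOD r3, r3, #11: r3=6%11=6
after SUB r4, r4, #1: r4=3-1=2
after ADD r0, r0, #1: r0=3+1=4
CMP r0, #9  (cmp 4,9)
BLT top: taken
after MOD r3, r3, #11: r3=6%11=6
after SUB r4, r4, #1: r4=2-1=1
after ADD r0, r0, #1: r0=4+1=5
CMP r0, #9  (cmp 5,9)
BLT top: taken
after MOD r3, r3, #11: r3=6%11=6
after SUB r4, r4, #1: r4=1-1=0
after ADD r0, r0, #1: r0=5+1=6
CMP r0, #9  (cmp 6,9)
BLT top: taken
after MOD r3, r3, #11: r3=6%11=6
after SUB r4, r4, #1: r4=0-1=-1
after ADD r0, r0, #1: r0=6+1=7
CMP r0, #9  (cmp 7,9)
BLT top: taken
after MOD r3, r3, #11: r3=6%11=6
after SUB r4, r4, #1: r4=(-1)-1=-2
after ADD r0, r0, #1: r0=7+1=8
CMP r0, #9  (cmp 8,9)
BLT top: taken
after MOD r3, r3, #11: r3=6%11=6
after SUB r4, r4, #1: r4=(-2)-1=-3
after ADD r0, r0, #1: r0=8+1=9
CMP r0, #9  (cmp 9,9)
BLT top: not taken
after SUB r3, r4, #8: r3=(-3)-8=-11
halt.
Total executed instructions: 40.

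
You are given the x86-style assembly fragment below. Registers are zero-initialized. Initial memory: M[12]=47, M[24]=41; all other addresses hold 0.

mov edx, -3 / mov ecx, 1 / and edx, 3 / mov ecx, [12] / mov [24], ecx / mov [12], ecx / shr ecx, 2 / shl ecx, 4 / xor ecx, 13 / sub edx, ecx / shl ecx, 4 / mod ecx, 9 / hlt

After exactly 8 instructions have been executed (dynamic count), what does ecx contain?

after mov edx, -3: edx=-3
after mov ecx, 1: ecx=1
after and edx, 3: edx=(-3)&3=1
after mov ecx, [12]: ecx=M[12]=47
mov [24], ecx → M[24]=47
mov [12], ecx → M[12]=47
after shr ecx, 2: ecx=47>>2=11
after shl ecx, 4: ecx=11<<4=176
After step 8: ecx = 176.

176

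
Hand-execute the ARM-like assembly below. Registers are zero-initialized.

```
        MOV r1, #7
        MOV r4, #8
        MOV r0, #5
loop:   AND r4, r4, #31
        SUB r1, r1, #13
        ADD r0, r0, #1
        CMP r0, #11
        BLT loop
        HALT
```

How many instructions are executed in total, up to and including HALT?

34

after MOV r1, #7: r1=7
after MOV r4, #8: r4=8
after MOV r0, #5: r0=5
after AND r4, r4, #31: r4=8&31=8
after SUB r1, r1, #13: r1=7-13=-6
after ADD r0, r0, #1: r0=5+1=6
CMP r0, #11  (cmp 6,11)
BLT loop: taken
after AND r4, r4, #31: r4=8&31=8
after SUB r1, r1, #13: r1=(-6)-13=-19
after ADD r0, r0, #1: r0=6+1=7
CMP r0, #11  (cmp 7,11)
BLT loop: taken
after AND r4, r4, #31: r4=8&31=8
after SUB r1, r1, #13: r1=(-19)-13=-32
after ADD r0, r0, #1: r0=7+1=8
CMP r0, #11  (cmp 8,11)
BLT loop: taken
after AND r4, r4, #31: r4=8&31=8
after SUB r1, r1, #13: r1=(-32)-13=-45
after ADD r0, r0, #1: r0=8+1=9
CMP r0, #11  (cmp 9,11)
BLT loop: taken
after AND r4, r4, #31: r4=8&31=8
after SUB r1, r1, #13: r1=(-45)-13=-58
after ADD r0, r0, #1: r0=9+1=10
CMP r0, #11  (cmp 10,11)
BLT loop: taken
after AND r4, r4, #31: r4=8&31=8
after SUB r1, r1, #13: r1=(-58)-13=-71
after ADD r0, r0, #1: r0=10+1=11
CMP r0, #11  (cmp 11,11)
BLT loop: not taken
halt.
Total executed instructions: 34.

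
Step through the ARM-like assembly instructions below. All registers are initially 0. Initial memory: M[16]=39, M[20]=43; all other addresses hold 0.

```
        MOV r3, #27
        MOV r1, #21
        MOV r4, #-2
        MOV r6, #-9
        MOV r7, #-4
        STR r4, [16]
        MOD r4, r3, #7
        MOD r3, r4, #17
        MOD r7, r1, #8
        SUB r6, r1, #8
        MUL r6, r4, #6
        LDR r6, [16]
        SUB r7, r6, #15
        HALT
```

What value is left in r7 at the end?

MOV r3, #27 → r3=27
MOV r1, #21 → r1=21
MOV r4, #-2 → r4=-2
MOV r6, #-9 → r6=-9
MOV r7, #-4 → r7=-4
STR r4, [16] → M[16]=-2
MOD r4, r3, #7 → r4=27%7=6
MOD r3, r4, #17 → r3=6%17=6
MOD r7, r1, #8 → r7=21%8=5
SUB r6, r1, #8 → r6=21-8=13
MUL r6, r4, #6 → r6=6*6=36
LDR r6, [16] → r6=M[16]=-2
SUB r7, r6, #15 → r7=(-2)-15=-17
halt.

-17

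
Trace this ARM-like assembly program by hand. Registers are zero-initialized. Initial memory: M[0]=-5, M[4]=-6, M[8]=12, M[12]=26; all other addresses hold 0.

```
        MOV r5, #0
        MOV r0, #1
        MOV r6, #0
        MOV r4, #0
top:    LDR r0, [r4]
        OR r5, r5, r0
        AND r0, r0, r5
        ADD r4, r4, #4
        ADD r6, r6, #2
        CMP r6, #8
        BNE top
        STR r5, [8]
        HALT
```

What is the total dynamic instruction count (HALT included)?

34

after MOV r5, #0: r5=0
after MOV r0, #1: r0=1
after MOV r6, #0: r6=0
after MOV r4, #0: r4=0
after LDR r0, [r4]: r0=M[0]=-5
after OR r5, r5, r0: r5=0|(-5)=-5
after AND r0, r0, r5: r0=(-5)&(-5)=-5
after ADD r4, r4, #4: r4=0+4=4
after ADD r6, r6, #2: r6=0+2=2
CMP r6, #8  (cmp 2,8)
BNE top: taken
after LDR r0, [r4]: r0=M[4]=-6
after OR r5, r5, r0: r5=(-5)|(-6)=-5
after AND r0, r0, r5: r0=(-6)&(-5)=-6
after ADD r4, r4, #4: r4=4+4=8
after ADD r6, r6, #2: r6=2+2=4
CMP r6, #8  (cmp 4,8)
BNE top: taken
after LDR r0, [r4]: r0=M[8]=12
after OR r5, r5, r0: r5=(-5)|12=-1
after AND r0, r0, r5: r0=12&(-1)=12
after ADD r4, r4, #4: r4=8+4=12
after ADD r6, r6, #2: r6=4+2=6
CMP r6, #8  (cmp 6,8)
BNE top: taken
after LDR r0, [r4]: r0=M[12]=26
after OR r5, r5, r0: r5=(-1)|26=-1
after AND r0, r0, r5: r0=26&(-1)=26
after ADD r4, r4, #4: r4=12+4=16
after ADD r6, r6, #2: r6=6+2=8
CMP r6, #8  (cmp 8,8)
BNE top: not taken
STR r5, [8] → M[8]=-1
halt.
Total executed instructions: 34.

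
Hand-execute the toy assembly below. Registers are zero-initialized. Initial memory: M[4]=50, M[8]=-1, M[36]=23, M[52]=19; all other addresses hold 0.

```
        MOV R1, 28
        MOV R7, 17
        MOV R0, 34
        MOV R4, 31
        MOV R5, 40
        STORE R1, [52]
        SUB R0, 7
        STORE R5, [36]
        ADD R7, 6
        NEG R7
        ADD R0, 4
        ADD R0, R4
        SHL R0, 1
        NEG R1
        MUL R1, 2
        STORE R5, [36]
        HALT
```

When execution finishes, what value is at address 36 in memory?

MOV R1, 28 → R1=28
MOV R7, 17 → R7=17
MOV R0, 34 → R0=34
MOV R4, 31 → R4=31
MOV R5, 40 → R5=40
STORE R1, [52] → M[52]=28
SUB R0, 7 → R0=34-7=27
STORE R5, [36] → M[36]=40
ADD R7, 6 → R7=17+6=23
NEG R7 → R7=-(23)=-23
ADD R0, 4 → R0=27+4=31
ADD R0, R4 → R0=31+31=62
SHL R0, 1 → R0=62<<1=124
NEG R1 → R1=-(28)=-28
MUL R1, 2 → R1=(-28)*2=-56
STORE R5, [36] → M[36]=40
halt.

40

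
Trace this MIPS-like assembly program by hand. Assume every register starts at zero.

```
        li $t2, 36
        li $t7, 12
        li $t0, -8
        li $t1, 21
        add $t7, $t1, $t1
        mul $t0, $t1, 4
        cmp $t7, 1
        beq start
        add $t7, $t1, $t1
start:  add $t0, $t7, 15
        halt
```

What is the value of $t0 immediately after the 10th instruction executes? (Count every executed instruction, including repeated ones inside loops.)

57

after li $t2, 36: $t2=36
after li $t7, 12: $t7=12
after li $t0, -8: $t0=-8
after li $t1, 21: $t1=21
after add $t7, $t1, $t1: $t7=21+21=42
after mul $t0, $t1, 4: $t0=21*4=84
cmp $t7, 1  (cmp 42,1)
beq start: not taken
after add $t7, $t1, $t1: $t7=21+21=42
after add $t0, $t7, 15: $t0=42+15=57
After step 10: $t0 = 57.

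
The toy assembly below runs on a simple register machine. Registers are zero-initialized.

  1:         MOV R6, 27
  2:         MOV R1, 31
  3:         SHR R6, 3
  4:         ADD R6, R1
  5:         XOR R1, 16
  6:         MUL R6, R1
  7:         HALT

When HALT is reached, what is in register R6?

R6=27
R1=31
R6=27>>3=3
R6=3+31=34
R1=31^16=15
R6=34*15=510
halt.

510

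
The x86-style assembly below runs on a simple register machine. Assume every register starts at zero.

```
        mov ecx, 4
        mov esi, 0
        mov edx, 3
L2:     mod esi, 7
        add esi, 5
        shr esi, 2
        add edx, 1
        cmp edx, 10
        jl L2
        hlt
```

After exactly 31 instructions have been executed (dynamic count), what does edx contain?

8

ecx=4
esi=0
edx=3
esi=0%7=0
esi=0+5=5
esi=5>>2=1
edx=3+1=4
cmp edx, 10  (cmp 4,10)
jl L2: taken
esi=1%7=1
esi=1+5=6
esi=6>>2=1
edx=4+1=5
cmp edx, 10  (cmp 5,10)
jl L2: taken
esi=1%7=1
esi=1+5=6
esi=6>>2=1
edx=5+1=6
cmp edx, 10  (cmp 6,10)
jl L2: taken
esi=1%7=1
esi=1+5=6
esi=6>>2=1
edx=6+1=7
cmp edx, 10  (cmp 7,10)
jl L2: taken
esi=1%7=1
esi=1+5=6
esi=6>>2=1
edx=7+1=8
After step 31: edx = 8.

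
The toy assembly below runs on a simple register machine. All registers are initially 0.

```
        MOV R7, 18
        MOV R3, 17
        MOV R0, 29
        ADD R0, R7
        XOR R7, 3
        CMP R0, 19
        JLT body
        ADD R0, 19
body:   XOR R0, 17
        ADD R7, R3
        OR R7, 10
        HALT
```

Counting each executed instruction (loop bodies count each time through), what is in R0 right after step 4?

47

R7=18
R3=17
R0=29
R0=29+18=47
After step 4: R0 = 47.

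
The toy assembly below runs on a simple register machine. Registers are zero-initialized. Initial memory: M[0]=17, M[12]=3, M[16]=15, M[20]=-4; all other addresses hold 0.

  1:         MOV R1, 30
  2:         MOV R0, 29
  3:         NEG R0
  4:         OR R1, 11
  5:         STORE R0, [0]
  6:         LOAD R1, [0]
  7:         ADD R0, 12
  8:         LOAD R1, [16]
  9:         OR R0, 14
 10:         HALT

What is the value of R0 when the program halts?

-17

R1=30
R0=29
R0=-(29)=-29
R1=30|11=31
STORE R0, [0] → M[0]=-29
R1=M[0]=-29
R0=(-29)+12=-17
R1=M[16]=15
R0=(-17)|14=-17
halt.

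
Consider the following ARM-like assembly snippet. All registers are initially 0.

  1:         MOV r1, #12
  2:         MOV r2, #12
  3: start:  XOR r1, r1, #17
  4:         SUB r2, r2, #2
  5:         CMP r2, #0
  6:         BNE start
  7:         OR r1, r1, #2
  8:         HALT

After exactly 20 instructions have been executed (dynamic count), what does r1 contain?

after MOV r1, #12: r1=12
after MOV r2, #12: r2=12
after XOR r1, r1, #17: r1=12^17=29
after SUB r2, r2, #2: r2=12-2=10
CMP r2, #0  (cmp 10,0)
BNE start: taken
after XOR r1, r1, #17: r1=29^17=12
after SUB r2, r2, #2: r2=10-2=8
CMP r2, #0  (cmp 8,0)
BNE start: taken
after XOR r1, r1, #17: r1=12^17=29
after SUB r2, r2, #2: r2=8-2=6
CMP r2, #0  (cmp 6,0)
BNE start: taken
after XOR r1, r1, #17: r1=29^17=12
after SUB r2, r2, #2: r2=6-2=4
CMP r2, #0  (cmp 4,0)
BNE start: taken
after XOR r1, r1, #17: r1=12^17=29
after SUB r2, r2, #2: r2=4-2=2
After step 20: r1 = 29.

29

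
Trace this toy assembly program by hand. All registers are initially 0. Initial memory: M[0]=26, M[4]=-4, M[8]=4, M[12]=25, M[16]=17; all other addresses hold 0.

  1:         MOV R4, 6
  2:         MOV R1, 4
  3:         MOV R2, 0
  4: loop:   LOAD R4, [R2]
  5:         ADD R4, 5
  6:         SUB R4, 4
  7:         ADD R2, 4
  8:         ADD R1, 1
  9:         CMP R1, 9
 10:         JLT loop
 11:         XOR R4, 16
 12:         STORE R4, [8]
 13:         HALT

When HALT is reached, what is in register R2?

20

after MOV R4, 6: R4=6
after MOV R1, 4: R1=4
after MOV R2, 0: R2=0
after LOAD R4, [R2]: R4=M[0]=26
after ADD R4, 5: R4=26+5=31
after SUB R4, 4: R4=31-4=27
after ADD R2, 4: R2=0+4=4
after ADD R1, 1: R1=4+1=5
CMP R1, 9  (cmp 5,9)
JLT loop: taken
after LOAD R4, [R2]: R4=M[4]=-4
after ADD R4, 5: R4=(-4)+5=1
after SUB R4, 4: R4=1-4=-3
after ADD R2, 4: R2=4+4=8
after ADD R1, 1: R1=5+1=6
CMP R1, 9  (cmp 6,9)
JLT loop: taken
after LOAD R4, [R2]: R4=M[8]=4
after ADD R4, 5: R4=4+5=9
after SUB R4, 4: R4=9-4=5
after ADD R2, 4: R2=8+4=12
after ADD R1, 1: R1=6+1=7
CMP R1, 9  (cmp 7,9)
JLT loop: taken
after LOAD R4, [R2]: R4=M[12]=25
after ADD R4, 5: R4=25+5=30
after SUB R4, 4: R4=30-4=26
after ADD R2, 4: R2=12+4=16
after ADD R1, 1: R1=7+1=8
CMP R1, 9  (cmp 8,9)
JLT loop: taken
after LOAD R4, [R2]: R4=M[16]=17
after ADD R4, 5: R4=17+5=22
after SUB R4, 4: R4=22-4=18
after ADD R2, 4: R2=16+4=20
after ADD R1, 1: R1=8+1=9
CMP R1, 9  (cmp 9,9)
JLT loop: not taken
after XOR R4, 16: R4=18^16=2
STORE R4, [8] → M[8]=2
halt.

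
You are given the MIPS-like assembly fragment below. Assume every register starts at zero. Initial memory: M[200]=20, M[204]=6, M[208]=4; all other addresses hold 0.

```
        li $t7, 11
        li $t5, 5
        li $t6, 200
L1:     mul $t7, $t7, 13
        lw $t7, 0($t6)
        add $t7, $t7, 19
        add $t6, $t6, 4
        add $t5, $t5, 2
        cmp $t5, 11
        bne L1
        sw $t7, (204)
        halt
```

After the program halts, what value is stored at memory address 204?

$t7=11
$t5=5
$t6=200
$t7=11*13=143
$t7=M[200]=20
$t7=20+19=39
$t6=200+4=204
$t5=5+2=7
cmp $t5, 11  (cmp 7,11)
bne L1: taken
$t7=39*13=507
$t7=M[204]=6
$t7=6+19=25
$t6=204+4=208
$t5=7+2=9
cmp $t5, 11  (cmp 9,11)
bne L1: taken
$t7=25*13=325
$t7=M[208]=4
$t7=4+19=23
$t6=208+4=212
$t5=9+2=11
cmp $t5, 11  (cmp 11,11)
bne L1: not taken
sw $t7, (204) → M[204]=23
halt.

23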